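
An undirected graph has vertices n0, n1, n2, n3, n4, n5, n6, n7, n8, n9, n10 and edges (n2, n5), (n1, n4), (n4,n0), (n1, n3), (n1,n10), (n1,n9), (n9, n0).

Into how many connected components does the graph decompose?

From n0: component {n0, n1, n3, n4, n9, n10}.
From n2: component {n2, n5}.
From n6: component {n6}.
From n7: component {n7}.
From n8: component {n8}.
That's 5 components.

5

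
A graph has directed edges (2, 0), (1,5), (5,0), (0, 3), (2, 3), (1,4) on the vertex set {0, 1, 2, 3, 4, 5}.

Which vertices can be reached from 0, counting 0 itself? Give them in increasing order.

Start at 0.
Its neighbours: 3.
Nothing further is reachable.

0, 3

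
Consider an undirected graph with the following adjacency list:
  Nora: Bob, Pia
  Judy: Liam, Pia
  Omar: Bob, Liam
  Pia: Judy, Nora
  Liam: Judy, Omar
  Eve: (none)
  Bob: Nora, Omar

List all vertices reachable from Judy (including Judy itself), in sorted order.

Start at Judy.
Its neighbours: Liam, Pia.
Then their neighbours: Nora, Omar.
Then next layer: Bob.
Nothing further is reachable.

Bob, Judy, Liam, Nora, Omar, Pia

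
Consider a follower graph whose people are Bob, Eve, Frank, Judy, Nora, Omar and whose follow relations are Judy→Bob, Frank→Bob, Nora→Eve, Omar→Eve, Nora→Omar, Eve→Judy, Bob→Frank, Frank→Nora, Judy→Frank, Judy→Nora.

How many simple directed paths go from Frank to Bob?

Frank→Bob
Frank→Nora→Eve→Judy→Bob
Frank→Nora→Omar→Eve→Judy→Bob

3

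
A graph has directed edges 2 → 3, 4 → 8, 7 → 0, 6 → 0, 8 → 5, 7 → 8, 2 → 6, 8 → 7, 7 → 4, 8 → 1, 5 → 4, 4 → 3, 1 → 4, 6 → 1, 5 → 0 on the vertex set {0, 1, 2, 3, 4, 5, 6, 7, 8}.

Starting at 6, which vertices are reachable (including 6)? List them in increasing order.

Start at 6.
Its neighbours: 0, 1.
Then their neighbours: 4.
Then next layer: 3, 8.
Then next layer: 5, 7.
Nothing further is reachable.

0, 1, 3, 4, 5, 6, 7, 8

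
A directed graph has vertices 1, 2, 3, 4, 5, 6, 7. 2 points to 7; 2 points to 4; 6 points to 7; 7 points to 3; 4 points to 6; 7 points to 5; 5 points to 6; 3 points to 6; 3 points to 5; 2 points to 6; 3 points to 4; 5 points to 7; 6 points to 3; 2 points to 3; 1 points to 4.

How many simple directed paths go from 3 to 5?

3→4→6→7→5
3→5
3→6→7→5

3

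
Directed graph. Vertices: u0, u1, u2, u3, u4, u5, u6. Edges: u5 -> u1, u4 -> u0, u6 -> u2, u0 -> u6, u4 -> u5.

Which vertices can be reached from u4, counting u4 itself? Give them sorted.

Start at u4.
Its neighbours: u0, u5.
Then their neighbours: u1, u6.
Then next layer: u2.
Nothing further is reachable.

u0, u1, u2, u4, u5, u6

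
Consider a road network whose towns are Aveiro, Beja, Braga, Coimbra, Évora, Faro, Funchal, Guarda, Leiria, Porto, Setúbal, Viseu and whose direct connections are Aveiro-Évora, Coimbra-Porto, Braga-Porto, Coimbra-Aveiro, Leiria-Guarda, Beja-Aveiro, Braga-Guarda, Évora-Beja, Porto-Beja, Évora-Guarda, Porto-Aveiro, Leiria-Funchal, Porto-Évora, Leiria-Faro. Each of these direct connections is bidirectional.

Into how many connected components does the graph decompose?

3

From Aveiro: component {Aveiro, Beja, Braga, Coimbra, Évora, Faro, Funchal, Guarda, Leiria, Porto}.
From Setúbal: component {Setúbal}.
From Viseu: component {Viseu}.
That's 3 components.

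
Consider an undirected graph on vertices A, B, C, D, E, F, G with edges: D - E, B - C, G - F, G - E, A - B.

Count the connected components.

2

From A: component {A, B, C}.
From D: component {D, E, F, G}.
That's 2 components.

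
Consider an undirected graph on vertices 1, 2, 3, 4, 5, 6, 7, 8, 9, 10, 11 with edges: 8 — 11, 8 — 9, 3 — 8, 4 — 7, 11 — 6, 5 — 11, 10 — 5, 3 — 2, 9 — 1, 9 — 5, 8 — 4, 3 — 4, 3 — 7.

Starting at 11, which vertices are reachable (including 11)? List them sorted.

1, 2, 3, 4, 5, 6, 7, 8, 9, 10, 11

Start at 11.
Its neighbours: 5, 6, 8.
Then their neighbours: 3, 4, 9, 10.
Then next layer: 1, 2, 7.
Every vertex is now reached.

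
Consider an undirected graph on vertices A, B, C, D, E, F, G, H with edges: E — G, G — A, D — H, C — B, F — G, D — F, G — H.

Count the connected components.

From A: component {A, D, E, F, G, H}.
From B: component {B, C}.
That's 2 components.

2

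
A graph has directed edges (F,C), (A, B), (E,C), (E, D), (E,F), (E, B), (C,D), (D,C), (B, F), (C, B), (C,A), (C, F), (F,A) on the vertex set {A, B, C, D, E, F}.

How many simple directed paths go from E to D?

4

E→B→F→C→D
E→C→D
E→D
E→F→C→D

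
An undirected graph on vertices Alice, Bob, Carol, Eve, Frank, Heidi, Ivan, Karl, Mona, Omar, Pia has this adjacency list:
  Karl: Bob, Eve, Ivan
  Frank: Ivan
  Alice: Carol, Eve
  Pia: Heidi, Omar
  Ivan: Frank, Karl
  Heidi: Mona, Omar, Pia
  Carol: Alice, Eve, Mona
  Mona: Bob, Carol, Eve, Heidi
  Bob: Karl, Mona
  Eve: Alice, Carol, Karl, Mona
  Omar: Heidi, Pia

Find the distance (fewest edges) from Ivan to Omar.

Distance 0: Ivan.
Distance 1: Frank, Karl.
Distance 2: Bob, Eve.
Distance 3: Alice, Carol, Mona.
Distance 4: Heidi.
Distance 5: Omar, Pia — contains Omar.

5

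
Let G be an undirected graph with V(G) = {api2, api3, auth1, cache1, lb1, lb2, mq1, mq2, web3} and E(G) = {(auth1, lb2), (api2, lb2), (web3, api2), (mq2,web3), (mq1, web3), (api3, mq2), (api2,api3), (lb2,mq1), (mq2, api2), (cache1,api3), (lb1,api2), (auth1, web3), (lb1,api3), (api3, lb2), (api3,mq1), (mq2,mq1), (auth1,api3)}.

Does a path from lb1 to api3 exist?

Yes

Explore from lb1.
Distance 1: reach api2, api3.
Found api3.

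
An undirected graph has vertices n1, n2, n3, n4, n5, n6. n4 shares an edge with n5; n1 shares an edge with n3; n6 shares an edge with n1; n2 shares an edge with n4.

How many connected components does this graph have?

From n1: component {n1, n3, n6}.
From n2: component {n2, n4, n5}.
That's 2 components.

2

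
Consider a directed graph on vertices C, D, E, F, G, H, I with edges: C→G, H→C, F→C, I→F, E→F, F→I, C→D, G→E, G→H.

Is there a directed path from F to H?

Explore from F.
Distance 1: reach C, I.
Distance 2: reach D, G.
Distance 3: reach E, H.
Found H.

Yes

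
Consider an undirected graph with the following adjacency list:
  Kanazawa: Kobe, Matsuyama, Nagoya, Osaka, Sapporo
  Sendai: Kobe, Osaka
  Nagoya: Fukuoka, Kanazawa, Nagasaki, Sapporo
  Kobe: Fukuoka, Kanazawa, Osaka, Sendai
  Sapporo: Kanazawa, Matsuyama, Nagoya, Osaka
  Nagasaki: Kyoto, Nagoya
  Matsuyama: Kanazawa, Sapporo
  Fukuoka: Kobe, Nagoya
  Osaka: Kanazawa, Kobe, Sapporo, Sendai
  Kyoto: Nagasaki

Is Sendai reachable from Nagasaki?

Yes

Explore from Nagasaki.
Distance 1: reach Kyoto, Nagoya.
Distance 2: reach Fukuoka, Kanazawa, Sapporo.
Distance 3: reach Kobe, Matsuyama, Osaka.
Distance 4: reach Sendai.
Found Sendai.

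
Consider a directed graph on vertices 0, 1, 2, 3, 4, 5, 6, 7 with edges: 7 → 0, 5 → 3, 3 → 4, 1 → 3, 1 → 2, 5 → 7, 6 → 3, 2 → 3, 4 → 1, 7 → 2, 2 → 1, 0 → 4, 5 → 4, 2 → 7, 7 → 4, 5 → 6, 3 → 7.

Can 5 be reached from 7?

No

Explore from 7.
Distance 1: reach 0, 2, 4.
Distance 2: reach 1, 3.
The search from 7 is exhausted; no directed path reaches 5.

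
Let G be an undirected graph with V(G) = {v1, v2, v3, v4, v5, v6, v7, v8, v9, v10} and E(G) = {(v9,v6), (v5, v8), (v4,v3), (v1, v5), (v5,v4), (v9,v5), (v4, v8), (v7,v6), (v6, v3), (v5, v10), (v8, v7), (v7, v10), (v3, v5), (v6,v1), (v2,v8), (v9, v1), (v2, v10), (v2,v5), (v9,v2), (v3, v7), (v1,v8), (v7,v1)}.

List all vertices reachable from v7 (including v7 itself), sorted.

v1, v2, v3, v4, v5, v6, v7, v8, v9, v10

Start at v7.
Its neighbours: v1, v3, v6, v8, v10.
Then their neighbours: v2, v4, v5, v9.
Every vertex is now reached.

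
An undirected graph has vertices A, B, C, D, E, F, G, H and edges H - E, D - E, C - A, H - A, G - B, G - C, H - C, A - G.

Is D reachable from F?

F has no edges, so nothing is reachable from it.

No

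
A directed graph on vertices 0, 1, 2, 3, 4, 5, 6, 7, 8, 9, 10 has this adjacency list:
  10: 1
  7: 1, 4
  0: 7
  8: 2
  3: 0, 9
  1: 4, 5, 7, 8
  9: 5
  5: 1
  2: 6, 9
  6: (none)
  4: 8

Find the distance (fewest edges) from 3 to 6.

Distance 0: 3.
Distance 1: 0, 9.
Distance 2: 5, 7.
Distance 3: 1, 4.
Distance 4: 8.
Distance 5: 2.
Distance 6: 6 — contains 6.

6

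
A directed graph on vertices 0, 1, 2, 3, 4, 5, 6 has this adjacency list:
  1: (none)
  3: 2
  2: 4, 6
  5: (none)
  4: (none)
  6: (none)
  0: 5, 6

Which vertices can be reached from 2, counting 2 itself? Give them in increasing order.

2, 4, 6

Start at 2.
Its neighbours: 4, 6.
Nothing further is reachable.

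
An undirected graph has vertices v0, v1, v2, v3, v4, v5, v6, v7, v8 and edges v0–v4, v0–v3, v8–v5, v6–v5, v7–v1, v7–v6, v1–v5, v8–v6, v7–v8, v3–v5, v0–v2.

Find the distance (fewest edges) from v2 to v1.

Distance 0: v2.
Distance 1: v0.
Distance 2: v3, v4.
Distance 3: v5.
Distance 4: v1, v6, v8 — contains v1.

4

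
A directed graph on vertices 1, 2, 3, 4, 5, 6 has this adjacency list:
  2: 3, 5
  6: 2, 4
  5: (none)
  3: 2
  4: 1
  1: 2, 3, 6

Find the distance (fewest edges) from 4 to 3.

2

Distance 0: 4.
Distance 1: 1.
Distance 2: 2, 3, 6 — contains 3.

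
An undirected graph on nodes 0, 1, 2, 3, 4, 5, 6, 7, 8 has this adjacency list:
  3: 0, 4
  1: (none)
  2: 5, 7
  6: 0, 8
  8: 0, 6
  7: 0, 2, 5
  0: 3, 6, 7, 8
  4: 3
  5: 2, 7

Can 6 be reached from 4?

Explore from 4.
Distance 1: reach 3.
Distance 2: reach 0.
Distance 3: reach 6, 7, 8.
Found 6.

Yes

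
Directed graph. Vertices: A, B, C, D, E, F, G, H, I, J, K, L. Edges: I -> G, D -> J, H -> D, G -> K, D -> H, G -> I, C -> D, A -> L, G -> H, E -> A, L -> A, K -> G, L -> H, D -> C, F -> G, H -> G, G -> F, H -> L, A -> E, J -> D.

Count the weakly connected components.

2

From A: component {A, C, D, E, F, G, H, I, J, K, L}.
From B: component {B}.
That's 2 components.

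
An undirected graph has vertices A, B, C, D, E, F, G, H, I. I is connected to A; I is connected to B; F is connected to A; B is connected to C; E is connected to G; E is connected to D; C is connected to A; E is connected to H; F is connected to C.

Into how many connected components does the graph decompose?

From A: component {A, B, C, F, I}.
From D: component {D, E, G, H}.
That's 2 components.

2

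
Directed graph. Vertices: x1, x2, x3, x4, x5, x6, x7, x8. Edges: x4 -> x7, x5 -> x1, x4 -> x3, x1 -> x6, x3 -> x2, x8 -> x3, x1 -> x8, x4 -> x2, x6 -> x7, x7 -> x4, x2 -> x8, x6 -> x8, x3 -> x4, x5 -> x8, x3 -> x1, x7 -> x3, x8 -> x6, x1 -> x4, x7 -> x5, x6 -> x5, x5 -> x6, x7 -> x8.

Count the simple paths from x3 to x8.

17

x3→x1→x4→x2→x8
x3→x1→x4→x7→x5→x6→x8
x3→x1→x4→x7→x5→x8
x3→x1→x4→x7→x8
x3→x1→x6→x5→x8
x3→x1→x6→x7→x4→x2→x8
x3→x1→x6→x7→x5→x8
x3→x1→x6→x7→x8
... and 9 more.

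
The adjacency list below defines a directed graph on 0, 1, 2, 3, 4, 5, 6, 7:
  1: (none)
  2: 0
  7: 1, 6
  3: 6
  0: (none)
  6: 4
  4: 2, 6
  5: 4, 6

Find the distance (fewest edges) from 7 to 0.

4

Distance 0: 7.
Distance 1: 1, 6.
Distance 2: 4.
Distance 3: 2.
Distance 4: 0 — contains 0.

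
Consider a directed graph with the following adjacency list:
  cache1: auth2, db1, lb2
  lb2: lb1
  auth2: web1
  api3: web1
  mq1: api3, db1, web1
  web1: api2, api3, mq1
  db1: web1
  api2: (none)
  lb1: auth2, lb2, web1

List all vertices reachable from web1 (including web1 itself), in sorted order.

api2, api3, db1, mq1, web1

Start at web1.
Its neighbours: api2, api3, mq1.
Then their neighbours: db1.
Nothing further is reachable.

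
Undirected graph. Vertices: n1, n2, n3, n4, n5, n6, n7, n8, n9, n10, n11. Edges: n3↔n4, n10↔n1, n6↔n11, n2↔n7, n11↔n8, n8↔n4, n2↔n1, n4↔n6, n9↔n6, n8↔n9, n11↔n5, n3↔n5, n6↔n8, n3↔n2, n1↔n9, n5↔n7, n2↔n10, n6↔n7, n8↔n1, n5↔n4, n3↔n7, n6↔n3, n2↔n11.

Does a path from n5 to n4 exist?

Yes

Explore from n5.
Distance 1: reach n3, n4, n7, n11.
Found n4.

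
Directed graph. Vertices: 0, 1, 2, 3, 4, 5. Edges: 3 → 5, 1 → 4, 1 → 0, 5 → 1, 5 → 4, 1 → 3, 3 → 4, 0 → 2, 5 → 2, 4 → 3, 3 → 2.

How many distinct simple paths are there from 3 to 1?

1

3→5→1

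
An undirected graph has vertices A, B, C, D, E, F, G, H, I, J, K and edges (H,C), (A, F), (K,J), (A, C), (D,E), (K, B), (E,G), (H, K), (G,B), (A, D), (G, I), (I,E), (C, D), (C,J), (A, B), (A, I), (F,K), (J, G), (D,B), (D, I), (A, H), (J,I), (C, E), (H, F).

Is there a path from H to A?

Yes

Explore from H.
Distance 1: reach A, C, F, K.
Found A.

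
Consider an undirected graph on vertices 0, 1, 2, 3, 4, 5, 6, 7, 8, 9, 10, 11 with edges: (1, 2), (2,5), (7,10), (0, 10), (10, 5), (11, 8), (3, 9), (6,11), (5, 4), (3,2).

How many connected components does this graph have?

From 0: component {0, 1, 2, 3, 4, 5, 7, 9, 10}.
From 6: component {6, 8, 11}.
That's 2 components.

2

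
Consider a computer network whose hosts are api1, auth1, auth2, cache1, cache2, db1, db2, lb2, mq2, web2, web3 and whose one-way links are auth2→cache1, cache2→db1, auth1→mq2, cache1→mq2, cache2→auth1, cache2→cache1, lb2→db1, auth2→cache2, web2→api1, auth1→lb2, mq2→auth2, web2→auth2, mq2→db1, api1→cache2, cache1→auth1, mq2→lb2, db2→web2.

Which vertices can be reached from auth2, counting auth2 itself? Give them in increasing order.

auth1, auth2, cache1, cache2, db1, lb2, mq2

Start at auth2.
Its neighbours: cache1, cache2.
Then their neighbours: auth1, db1, mq2.
Then next layer: lb2.
Nothing further is reachable.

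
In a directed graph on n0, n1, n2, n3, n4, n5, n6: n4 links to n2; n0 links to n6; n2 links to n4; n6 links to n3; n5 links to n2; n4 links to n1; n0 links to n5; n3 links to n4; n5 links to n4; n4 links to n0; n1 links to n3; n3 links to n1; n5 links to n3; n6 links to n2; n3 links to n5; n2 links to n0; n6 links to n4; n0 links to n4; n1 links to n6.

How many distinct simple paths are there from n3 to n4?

n3→n1→n6→n2→n0→n4
n3→n1→n6→n2→n0→n5→n4
n3→n1→n6→n2→n4
n3→n1→n6→n4
n3→n4
n3→n5→n2→n0→n4
n3→n5→n2→n0→n6→n4
n3→n5→n2→n4
n3→n5→n4

9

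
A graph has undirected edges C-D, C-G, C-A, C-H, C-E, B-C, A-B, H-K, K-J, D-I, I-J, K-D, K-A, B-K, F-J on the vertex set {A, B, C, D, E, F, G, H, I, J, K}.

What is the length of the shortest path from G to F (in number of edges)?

Distance 0: G.
Distance 1: C.
Distance 2: A, B, D, E, H.
Distance 3: I, K.
Distance 4: J.
Distance 5: F — contains F.

5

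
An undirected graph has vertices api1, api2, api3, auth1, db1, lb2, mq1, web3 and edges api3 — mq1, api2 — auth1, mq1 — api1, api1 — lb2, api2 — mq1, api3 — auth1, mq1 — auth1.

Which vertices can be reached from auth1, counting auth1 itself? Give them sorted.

api1, api2, api3, auth1, lb2, mq1

Start at auth1.
Its neighbours: api2, api3, mq1.
Then their neighbours: api1.
Then next layer: lb2.
Nothing further is reachable.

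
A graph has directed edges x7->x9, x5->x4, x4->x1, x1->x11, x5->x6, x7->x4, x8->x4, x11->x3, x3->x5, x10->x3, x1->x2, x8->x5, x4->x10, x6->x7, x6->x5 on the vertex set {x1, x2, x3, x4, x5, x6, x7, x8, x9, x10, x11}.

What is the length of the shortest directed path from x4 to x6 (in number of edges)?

Distance 0: x4.
Distance 1: x1, x10.
Distance 2: x2, x3, x11.
Distance 3: x5.
Distance 4: x6 — contains x6.

4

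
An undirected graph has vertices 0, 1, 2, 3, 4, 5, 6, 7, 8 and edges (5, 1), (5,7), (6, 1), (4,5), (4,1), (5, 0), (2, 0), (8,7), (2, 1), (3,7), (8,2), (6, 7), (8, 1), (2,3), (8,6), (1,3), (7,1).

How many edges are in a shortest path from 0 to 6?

3

Distance 0: 0.
Distance 1: 2, 5.
Distance 2: 1, 3, 4, 7, 8.
Distance 3: 6 — contains 6.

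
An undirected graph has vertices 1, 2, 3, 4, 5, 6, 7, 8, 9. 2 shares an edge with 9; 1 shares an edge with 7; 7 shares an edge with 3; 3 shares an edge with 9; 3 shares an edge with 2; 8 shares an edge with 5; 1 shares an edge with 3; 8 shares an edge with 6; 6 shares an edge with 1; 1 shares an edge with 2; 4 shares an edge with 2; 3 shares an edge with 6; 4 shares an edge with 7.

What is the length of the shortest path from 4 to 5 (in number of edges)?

5

Distance 0: 4.
Distance 1: 2, 7.
Distance 2: 1, 3, 9.
Distance 3: 6.
Distance 4: 8.
Distance 5: 5 — contains 5.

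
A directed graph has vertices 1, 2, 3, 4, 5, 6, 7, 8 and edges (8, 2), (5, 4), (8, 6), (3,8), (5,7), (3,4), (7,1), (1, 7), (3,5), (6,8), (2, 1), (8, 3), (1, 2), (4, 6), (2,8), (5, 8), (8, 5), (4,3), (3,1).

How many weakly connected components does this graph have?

From 1: component {1, 2, 3, 4, 5, 6, 7, 8}.
That's 1 component.

1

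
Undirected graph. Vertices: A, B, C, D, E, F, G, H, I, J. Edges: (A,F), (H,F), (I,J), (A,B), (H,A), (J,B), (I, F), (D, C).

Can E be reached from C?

No

Explore from C.
Distance 1: reach D.
The search is exhausted without reaching E; it lies in a different component.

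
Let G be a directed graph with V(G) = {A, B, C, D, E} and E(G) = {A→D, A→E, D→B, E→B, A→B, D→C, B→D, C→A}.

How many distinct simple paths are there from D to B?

D→B
D→C→A→B
D→C→A→E→B

3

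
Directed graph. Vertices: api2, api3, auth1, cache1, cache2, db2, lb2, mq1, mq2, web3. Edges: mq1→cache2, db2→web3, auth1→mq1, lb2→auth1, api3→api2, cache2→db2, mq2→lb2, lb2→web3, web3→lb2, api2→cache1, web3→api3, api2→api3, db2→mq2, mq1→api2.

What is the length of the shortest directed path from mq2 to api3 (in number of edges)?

Distance 0: mq2.
Distance 1: lb2.
Distance 2: auth1, web3.
Distance 3: api3, mq1 — contains api3.

3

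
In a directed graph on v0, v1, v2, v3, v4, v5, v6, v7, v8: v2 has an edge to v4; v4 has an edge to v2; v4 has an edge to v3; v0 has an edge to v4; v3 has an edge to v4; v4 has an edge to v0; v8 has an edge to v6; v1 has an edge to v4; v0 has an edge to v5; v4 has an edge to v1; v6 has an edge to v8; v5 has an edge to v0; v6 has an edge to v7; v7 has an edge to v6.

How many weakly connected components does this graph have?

From v0: component {v0, v1, v2, v3, v4, v5}.
From v6: component {v6, v7, v8}.
That's 2 components.

2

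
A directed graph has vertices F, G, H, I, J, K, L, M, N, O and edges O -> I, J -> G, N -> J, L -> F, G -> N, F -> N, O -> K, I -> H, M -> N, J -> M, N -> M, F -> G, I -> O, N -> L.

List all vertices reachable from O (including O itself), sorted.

H, I, K, O

Start at O.
Its neighbours: I, K.
Then their neighbours: H.
Nothing further is reachable.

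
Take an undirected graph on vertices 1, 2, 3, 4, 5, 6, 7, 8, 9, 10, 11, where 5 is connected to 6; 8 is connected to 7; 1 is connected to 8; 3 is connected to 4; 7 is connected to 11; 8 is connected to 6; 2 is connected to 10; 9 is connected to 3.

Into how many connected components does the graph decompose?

3

From 1: component {1, 5, 6, 7, 8, 11}.
From 2: component {2, 10}.
From 3: component {3, 4, 9}.
That's 3 components.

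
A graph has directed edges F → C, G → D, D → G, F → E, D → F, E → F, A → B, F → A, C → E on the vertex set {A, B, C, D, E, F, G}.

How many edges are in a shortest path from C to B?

4

Distance 0: C.
Distance 1: E.
Distance 2: F.
Distance 3: A.
Distance 4: B — contains B.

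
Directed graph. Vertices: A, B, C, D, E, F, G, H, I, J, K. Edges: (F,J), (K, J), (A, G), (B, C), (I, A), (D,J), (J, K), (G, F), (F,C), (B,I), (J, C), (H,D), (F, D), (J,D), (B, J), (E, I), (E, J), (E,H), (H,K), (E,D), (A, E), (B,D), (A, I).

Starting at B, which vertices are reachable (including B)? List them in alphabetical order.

Start at B.
Its neighbours: C, D, I, J.
Then their neighbours: A, K.
Then next layer: E, G.
Then next layer: F, H.
Every vertex is now reached.

A, B, C, D, E, F, G, H, I, J, K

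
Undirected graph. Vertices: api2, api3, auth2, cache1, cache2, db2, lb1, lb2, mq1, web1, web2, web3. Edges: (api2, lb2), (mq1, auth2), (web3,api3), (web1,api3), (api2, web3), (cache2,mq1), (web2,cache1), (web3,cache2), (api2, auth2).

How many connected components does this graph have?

From api2: component {api2, api3, auth2, cache2, lb2, mq1, web1, web3}.
From cache1: component {cache1, web2}.
From db2: component {db2}.
From lb1: component {lb1}.
That's 4 components.

4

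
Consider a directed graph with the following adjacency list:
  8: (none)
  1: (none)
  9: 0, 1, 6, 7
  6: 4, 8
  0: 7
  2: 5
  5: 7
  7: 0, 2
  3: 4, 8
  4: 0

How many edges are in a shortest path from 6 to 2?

4

Distance 0: 6.
Distance 1: 4, 8.
Distance 2: 0.
Distance 3: 7.
Distance 4: 2 — contains 2.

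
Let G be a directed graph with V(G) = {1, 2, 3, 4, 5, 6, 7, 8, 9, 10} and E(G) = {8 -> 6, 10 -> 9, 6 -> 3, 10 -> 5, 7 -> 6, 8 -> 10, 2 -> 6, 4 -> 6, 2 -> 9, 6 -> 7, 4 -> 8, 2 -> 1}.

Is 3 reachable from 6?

Explore from 6.
Distance 1: reach 3, 7.
Found 3.

Yes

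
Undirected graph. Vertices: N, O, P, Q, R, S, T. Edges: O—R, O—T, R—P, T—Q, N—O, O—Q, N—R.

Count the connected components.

2

From N: component {N, O, P, Q, R, T}.
From S: component {S}.
That's 2 components.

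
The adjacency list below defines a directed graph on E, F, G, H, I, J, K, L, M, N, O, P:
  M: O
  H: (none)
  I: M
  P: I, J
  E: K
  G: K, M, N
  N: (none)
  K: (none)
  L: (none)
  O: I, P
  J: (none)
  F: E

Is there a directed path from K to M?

K has no outgoing edges, so nothing is reachable from it.

No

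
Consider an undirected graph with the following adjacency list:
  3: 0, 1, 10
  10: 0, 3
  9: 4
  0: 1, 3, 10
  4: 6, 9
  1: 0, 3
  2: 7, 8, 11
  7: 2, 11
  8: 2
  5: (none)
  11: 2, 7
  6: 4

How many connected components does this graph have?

From 0: component {0, 1, 3, 10}.
From 2: component {2, 7, 8, 11}.
From 4: component {4, 6, 9}.
From 5: component {5}.
That's 4 components.

4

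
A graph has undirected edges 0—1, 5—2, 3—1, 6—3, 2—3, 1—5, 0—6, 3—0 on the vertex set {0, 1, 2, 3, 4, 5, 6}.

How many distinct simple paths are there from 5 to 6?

5–1–0–3–6
5–1–0–6
5–1–3–0–6
5–1–3–6
5–2–3–0–6
5–2–3–1–0–6
5–2–3–6

7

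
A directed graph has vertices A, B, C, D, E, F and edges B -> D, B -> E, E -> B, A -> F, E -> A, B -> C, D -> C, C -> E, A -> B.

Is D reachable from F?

F has no outgoing edges, so nothing is reachable from it.

No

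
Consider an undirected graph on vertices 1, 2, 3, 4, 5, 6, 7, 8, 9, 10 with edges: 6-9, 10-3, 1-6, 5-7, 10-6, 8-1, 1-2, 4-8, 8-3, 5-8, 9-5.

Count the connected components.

1

From 1: component {1, 2, 3, 4, 5, 6, 7, 8, 9, 10}.
That's 1 component.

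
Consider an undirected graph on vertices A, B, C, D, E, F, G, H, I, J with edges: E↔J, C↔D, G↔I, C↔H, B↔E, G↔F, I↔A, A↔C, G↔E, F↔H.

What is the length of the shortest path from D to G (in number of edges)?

Distance 0: D.
Distance 1: C.
Distance 2: A, H.
Distance 3: F, I.
Distance 4: G — contains G.

4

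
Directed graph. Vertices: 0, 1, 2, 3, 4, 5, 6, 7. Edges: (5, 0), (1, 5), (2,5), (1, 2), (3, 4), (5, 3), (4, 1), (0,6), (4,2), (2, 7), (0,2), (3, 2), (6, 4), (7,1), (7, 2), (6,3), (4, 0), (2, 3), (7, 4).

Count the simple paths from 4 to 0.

4→0
4→1→2→5→0
4→1→5→0
4→2→5→0
4→2→7→1→5→0

5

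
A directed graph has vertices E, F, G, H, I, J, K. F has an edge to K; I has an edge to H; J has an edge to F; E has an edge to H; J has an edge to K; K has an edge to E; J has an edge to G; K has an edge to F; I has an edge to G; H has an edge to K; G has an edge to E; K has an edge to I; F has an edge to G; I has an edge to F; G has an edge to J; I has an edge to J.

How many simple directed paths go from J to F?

5

J→F
J→G→E→H→K→F
J→G→E→H→K→I→F
J→K→F
J→K→I→F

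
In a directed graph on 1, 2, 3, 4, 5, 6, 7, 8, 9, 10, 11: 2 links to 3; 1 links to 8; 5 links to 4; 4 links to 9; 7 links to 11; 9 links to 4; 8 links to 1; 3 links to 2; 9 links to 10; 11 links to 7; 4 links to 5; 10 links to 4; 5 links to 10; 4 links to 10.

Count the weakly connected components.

5

From 1: component {1, 8}.
From 2: component {2, 3}.
From 4: component {4, 5, 9, 10}.
From 6: component {6}.
From 7: component {7, 11}.
That's 5 components.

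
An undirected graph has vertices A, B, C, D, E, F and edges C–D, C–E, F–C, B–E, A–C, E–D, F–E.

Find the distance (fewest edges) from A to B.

3

Distance 0: A.
Distance 1: C.
Distance 2: D, E, F.
Distance 3: B — contains B.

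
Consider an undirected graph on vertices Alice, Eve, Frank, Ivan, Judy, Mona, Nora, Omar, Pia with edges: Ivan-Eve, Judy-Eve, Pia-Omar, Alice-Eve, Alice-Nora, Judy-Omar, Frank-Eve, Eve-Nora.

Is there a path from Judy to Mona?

No

Explore from Judy.
Distance 1: reach Eve, Omar.
Distance 2: reach Alice, Frank, Ivan, Nora, Pia.
The search is exhausted without reaching Mona; it lies in a different component.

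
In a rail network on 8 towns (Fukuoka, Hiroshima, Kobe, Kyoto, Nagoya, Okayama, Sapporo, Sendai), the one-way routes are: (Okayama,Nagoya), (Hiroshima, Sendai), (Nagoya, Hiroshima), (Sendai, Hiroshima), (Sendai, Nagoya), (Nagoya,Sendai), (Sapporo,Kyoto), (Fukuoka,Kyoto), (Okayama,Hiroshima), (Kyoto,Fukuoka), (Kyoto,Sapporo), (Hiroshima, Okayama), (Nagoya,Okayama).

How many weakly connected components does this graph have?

From Fukuoka: component {Fukuoka, Kyoto, Sapporo}.
From Hiroshima: component {Hiroshima, Nagoya, Okayama, Sendai}.
From Kobe: component {Kobe}.
That's 3 components.

3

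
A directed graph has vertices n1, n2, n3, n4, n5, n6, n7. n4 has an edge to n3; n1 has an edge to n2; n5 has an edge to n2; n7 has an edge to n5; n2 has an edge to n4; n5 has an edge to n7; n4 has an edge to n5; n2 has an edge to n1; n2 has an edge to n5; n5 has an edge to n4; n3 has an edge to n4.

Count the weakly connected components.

2

From n1: component {n1, n2, n3, n4, n5, n7}.
From n6: component {n6}.
That's 2 components.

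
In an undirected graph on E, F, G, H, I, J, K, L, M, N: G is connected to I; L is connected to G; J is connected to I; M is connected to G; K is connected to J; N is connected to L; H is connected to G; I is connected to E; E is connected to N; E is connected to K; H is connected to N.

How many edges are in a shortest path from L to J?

3

Distance 0: L.
Distance 1: G, N.
Distance 2: E, H, I, M.
Distance 3: J, K — contains J.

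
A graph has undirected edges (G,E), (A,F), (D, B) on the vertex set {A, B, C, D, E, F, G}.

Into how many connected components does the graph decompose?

From A: component {A, F}.
From B: component {B, D}.
From C: component {C}.
From E: component {E, G}.
That's 4 components.

4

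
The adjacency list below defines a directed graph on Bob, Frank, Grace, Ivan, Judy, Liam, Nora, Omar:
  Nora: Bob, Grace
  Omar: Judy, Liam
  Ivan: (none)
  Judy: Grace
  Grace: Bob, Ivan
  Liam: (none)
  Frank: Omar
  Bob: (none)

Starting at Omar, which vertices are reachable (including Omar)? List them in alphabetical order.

Start at Omar.
Its neighbours: Judy, Liam.
Then their neighbours: Grace.
Then next layer: Bob, Ivan.
Nothing further is reachable.

Bob, Grace, Ivan, Judy, Liam, Omar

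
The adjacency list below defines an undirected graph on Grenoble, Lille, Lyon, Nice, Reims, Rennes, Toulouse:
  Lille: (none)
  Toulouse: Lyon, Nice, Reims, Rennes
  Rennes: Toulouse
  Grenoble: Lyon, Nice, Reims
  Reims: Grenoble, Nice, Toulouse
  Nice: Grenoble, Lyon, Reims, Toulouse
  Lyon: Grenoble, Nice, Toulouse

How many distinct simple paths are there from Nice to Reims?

7

Nice–Grenoble–Lyon–Toulouse–Reims
Nice–Grenoble–Reims
Nice–Lyon–Grenoble–Reims
Nice–Lyon–Toulouse–Reims
Nice–Reims
Nice–Toulouse–Lyon–Grenoble–Reims
Nice–Toulouse–Reims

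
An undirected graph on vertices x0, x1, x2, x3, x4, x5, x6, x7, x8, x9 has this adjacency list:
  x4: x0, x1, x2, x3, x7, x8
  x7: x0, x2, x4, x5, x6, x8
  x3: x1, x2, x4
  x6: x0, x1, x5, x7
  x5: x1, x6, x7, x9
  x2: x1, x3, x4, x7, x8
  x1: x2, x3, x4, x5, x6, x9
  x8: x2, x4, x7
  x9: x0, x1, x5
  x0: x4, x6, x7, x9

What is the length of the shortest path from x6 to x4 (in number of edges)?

2

Distance 0: x6.
Distance 1: x0, x1, x5, x7.
Distance 2: x2, x3, x4, x8, x9 — contains x4.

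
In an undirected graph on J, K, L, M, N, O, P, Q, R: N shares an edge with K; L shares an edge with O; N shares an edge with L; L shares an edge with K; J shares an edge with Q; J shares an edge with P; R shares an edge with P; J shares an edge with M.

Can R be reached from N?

Explore from N.
Distance 1: reach K, L.
Distance 2: reach O.
The search is exhausted without reaching R; it lies in a different component.

No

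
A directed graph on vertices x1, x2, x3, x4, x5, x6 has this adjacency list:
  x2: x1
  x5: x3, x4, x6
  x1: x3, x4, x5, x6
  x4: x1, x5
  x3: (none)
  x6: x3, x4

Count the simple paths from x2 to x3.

7

x2→x1→x3
x2→x1→x4→x5→x3
x2→x1→x4→x5→x6→x3
x2→x1→x5→x3
x2→x1→x5→x6→x3
x2→x1→x6→x3
x2→x1→x6→x4→x5→x3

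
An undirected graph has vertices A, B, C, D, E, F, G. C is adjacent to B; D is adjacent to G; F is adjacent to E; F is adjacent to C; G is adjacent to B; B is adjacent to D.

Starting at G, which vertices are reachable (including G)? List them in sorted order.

Start at G.
Its neighbours: B, D.
Then their neighbours: C.
Then next layer: F.
Then next layer: E.
Nothing further is reachable.

B, C, D, E, F, G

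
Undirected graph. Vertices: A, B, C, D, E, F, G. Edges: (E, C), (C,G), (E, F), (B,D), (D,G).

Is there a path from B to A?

Explore from B.
Distance 1: reach D.
Distance 2: reach G.
Distance 3: reach C.
Distance 4: reach E.
Distance 5: reach F.
The search is exhausted without reaching A; it lies in a different component.

No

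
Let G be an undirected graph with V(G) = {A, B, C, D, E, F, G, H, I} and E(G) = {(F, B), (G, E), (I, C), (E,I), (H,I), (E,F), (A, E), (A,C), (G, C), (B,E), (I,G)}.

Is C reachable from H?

Yes

Explore from H.
Distance 1: reach I.
Distance 2: reach C, E, G.
Found C.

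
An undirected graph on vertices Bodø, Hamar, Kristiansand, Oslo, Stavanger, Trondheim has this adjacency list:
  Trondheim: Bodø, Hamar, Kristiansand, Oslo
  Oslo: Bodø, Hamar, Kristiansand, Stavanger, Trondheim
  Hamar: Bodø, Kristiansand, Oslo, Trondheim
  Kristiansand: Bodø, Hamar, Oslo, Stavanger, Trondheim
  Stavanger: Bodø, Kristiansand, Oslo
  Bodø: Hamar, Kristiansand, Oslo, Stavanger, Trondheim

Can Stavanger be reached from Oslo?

Yes

Explore from Oslo.
Distance 1: reach Bodø, Hamar, Kristiansand, Stavanger, Trondheim.
Found Stavanger.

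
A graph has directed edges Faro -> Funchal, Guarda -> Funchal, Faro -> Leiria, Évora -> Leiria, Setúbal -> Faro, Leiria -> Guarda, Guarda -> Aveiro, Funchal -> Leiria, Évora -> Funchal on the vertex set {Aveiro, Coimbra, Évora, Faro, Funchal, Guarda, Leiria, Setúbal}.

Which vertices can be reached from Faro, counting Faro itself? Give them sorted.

Start at Faro.
Its neighbours: Funchal, Leiria.
Then their neighbours: Guarda.
Then next layer: Aveiro.
Nothing further is reachable.

Aveiro, Faro, Funchal, Guarda, Leiria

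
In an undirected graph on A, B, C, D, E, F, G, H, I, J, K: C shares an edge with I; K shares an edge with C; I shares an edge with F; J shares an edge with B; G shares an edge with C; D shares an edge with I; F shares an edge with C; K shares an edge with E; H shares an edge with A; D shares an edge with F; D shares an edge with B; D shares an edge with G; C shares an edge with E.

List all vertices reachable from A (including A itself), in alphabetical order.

Start at A.
Its neighbours: H.
Nothing further is reachable.

A, H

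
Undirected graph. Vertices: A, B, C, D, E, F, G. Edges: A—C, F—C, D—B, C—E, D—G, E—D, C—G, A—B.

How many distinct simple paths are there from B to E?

B–A–C–E
B–A–C–G–D–E
B–D–E
B–D–G–C–E

4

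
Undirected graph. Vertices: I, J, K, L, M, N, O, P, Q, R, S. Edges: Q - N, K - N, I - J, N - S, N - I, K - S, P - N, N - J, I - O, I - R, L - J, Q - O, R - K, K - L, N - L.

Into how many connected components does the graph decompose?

From I: component {I, J, K, L, N, O, P, Q, R, S}.
From M: component {M}.
That's 2 components.

2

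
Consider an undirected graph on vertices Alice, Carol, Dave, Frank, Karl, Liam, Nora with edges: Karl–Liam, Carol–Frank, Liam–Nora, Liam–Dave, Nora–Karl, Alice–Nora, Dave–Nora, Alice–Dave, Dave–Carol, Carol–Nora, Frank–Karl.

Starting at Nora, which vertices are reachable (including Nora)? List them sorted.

Start at Nora.
Its neighbours: Alice, Carol, Dave, Karl, Liam.
Then their neighbours: Frank.
Every vertex is now reached.

Alice, Carol, Dave, Frank, Karl, Liam, Nora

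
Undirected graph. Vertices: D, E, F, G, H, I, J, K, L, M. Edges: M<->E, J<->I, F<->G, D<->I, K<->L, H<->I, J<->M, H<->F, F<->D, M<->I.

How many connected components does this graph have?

From D: component {D, E, F, G, H, I, J, M}.
From K: component {K, L}.
That's 2 components.

2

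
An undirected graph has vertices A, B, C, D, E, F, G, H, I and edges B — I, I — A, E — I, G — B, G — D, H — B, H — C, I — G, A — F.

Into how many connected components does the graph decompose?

1

From A: component {A, B, C, D, E, F, G, H, I}.
That's 1 component.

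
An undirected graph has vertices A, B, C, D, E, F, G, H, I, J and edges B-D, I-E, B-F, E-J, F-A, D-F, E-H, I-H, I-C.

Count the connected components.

3

From A: component {A, B, D, F}.
From C: component {C, E, H, I, J}.
From G: component {G}.
That's 3 components.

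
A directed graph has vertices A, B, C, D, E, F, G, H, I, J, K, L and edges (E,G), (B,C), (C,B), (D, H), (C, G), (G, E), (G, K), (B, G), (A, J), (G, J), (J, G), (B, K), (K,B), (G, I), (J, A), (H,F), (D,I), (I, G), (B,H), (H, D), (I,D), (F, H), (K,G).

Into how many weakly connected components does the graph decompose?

2

From A: component {A, B, C, D, E, F, G, H, I, J, K}.
From L: component {L}.
That's 2 components.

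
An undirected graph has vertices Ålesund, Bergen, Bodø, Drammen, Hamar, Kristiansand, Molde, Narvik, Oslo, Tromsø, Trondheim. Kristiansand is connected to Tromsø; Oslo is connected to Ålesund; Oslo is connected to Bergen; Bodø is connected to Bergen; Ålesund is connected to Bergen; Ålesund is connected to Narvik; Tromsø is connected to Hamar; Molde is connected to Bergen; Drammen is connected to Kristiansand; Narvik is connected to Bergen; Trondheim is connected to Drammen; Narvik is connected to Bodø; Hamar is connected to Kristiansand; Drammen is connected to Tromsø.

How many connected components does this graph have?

2

From Ålesund: component {Ålesund, Bergen, Bodø, Molde, Narvik, Oslo}.
From Drammen: component {Drammen, Hamar, Kristiansand, Tromsø, Trondheim}.
That's 2 components.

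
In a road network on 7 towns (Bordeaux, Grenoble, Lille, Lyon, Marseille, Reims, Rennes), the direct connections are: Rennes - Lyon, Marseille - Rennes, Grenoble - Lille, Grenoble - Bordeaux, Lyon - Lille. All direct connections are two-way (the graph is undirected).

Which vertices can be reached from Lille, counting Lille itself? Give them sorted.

Start at Lille.
Its neighbours: Grenoble, Lyon.
Then their neighbours: Bordeaux, Rennes.
Then next layer: Marseille.
Nothing further is reachable.

Bordeaux, Grenoble, Lille, Lyon, Marseille, Rennes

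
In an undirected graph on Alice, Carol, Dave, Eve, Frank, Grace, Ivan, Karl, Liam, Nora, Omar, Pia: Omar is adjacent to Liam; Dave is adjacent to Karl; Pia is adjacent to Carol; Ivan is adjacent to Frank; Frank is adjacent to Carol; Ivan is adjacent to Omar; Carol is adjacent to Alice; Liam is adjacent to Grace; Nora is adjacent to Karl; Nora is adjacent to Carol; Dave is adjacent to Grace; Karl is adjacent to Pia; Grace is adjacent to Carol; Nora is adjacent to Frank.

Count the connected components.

2

From Alice: component {Alice, Carol, Dave, Frank, Grace, Ivan, Karl, Liam, Nora, Omar, Pia}.
From Eve: component {Eve}.
That's 2 components.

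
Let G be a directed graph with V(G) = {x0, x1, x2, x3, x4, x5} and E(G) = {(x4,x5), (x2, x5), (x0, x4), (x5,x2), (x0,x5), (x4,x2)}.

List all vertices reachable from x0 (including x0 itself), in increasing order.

x0, x2, x4, x5

Start at x0.
Its neighbours: x4, x5.
Then their neighbours: x2.
Nothing further is reachable.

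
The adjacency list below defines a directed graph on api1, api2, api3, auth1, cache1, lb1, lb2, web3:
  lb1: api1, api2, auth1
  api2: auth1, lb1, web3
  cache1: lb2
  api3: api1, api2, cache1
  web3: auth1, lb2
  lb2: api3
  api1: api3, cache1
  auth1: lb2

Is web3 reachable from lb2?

Explore from lb2.
Distance 1: reach api3.
Distance 2: reach api1, api2, cache1.
Distance 3: reach auth1, lb1, web3.
Found web3.

Yes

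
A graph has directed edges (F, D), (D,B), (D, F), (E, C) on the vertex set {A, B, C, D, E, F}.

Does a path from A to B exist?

No

A has no outgoing edges, so nothing is reachable from it.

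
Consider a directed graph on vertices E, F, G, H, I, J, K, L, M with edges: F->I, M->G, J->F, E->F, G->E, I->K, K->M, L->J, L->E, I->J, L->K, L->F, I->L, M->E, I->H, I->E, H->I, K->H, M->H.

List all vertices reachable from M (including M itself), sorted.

Start at M.
Its neighbours: E, G, H.
Then their neighbours: F, I.
Then next layer: J, K, L.
Every vertex is now reached.

E, F, G, H, I, J, K, L, M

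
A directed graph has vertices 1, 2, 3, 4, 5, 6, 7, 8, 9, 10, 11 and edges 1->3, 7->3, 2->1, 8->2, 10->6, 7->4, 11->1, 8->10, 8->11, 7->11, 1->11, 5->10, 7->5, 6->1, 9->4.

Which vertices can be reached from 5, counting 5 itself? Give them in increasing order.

Start at 5.
Its neighbours: 10.
Then their neighbours: 6.
Then next layer: 1.
Then next layer: 3, 11.
Nothing further is reachable.

1, 3, 5, 6, 10, 11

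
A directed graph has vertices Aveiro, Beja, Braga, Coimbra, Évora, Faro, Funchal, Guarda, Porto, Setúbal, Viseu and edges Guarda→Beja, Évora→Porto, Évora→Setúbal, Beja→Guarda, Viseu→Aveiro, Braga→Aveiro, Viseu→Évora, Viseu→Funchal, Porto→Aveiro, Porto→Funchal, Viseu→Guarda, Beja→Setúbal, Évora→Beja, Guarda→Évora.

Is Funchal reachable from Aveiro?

No

Aveiro has no outgoing edges, so nothing is reachable from it.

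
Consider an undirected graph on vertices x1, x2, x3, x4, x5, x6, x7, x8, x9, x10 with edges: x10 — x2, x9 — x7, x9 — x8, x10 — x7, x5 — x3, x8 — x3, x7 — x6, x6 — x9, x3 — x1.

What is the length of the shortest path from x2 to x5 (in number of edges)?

Distance 0: x2.
Distance 1: x10.
Distance 2: x7.
Distance 3: x6, x9.
Distance 4: x8.
Distance 5: x3.
Distance 6: x1, x5 — contains x5.

6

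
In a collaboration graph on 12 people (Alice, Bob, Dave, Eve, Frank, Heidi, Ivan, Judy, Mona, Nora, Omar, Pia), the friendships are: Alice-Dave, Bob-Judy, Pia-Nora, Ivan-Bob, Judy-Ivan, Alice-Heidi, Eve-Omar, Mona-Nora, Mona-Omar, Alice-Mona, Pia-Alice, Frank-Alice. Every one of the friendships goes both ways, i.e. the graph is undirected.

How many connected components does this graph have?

From Alice: component {Alice, Dave, Eve, Frank, Heidi, Mona, Nora, Omar, Pia}.
From Bob: component {Bob, Ivan, Judy}.
That's 2 components.

2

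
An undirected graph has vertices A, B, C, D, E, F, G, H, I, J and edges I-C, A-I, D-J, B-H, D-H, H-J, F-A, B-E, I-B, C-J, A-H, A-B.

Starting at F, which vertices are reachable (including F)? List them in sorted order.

A, B, C, D, E, F, H, I, J

Start at F.
Its neighbours: A.
Then their neighbours: B, H, I.
Then next layer: C, D, E, J.
Nothing further is reachable.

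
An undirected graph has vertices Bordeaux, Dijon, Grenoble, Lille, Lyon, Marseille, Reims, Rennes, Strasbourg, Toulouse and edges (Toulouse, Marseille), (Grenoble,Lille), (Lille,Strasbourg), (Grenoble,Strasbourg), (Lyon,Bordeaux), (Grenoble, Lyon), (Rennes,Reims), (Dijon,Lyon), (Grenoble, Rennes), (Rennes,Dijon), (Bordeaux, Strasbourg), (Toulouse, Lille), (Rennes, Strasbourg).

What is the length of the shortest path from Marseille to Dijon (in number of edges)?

Distance 0: Marseille.
Distance 1: Toulouse.
Distance 2: Lille.
Distance 3: Grenoble, Strasbourg.
Distance 4: Bordeaux, Lyon, Rennes.
Distance 5: Dijon, Reims — contains Dijon.

5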